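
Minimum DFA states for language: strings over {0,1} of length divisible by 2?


Track length mod 2: states 0..1, accept at 0
Minimal DFA: 2 states


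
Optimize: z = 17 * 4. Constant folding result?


17 * 4 = 68 at compile time
Optimized: z = 68


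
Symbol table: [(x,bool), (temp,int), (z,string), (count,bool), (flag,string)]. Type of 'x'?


Lookup 'x' → type bool


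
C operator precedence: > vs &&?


'>' is relational (level 7); '&&' is logical AND (level 2)
Higher level binds tighter
'>' has higher precedence than '&&'


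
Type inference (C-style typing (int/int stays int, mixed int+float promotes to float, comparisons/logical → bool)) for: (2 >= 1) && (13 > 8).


Operand types: bool && bool
Rule: logical operators take bool operands and yield bool
Result type: bool


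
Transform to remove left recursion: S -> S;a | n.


Left-recursive alternatives: S;a; non-recursive: n
Introduce S': S -> nS', S' -> ;aS' | ε


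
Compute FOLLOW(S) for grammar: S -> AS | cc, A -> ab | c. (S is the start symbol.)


$ ∈ FOLLOW(S). For each A -> αBβ: add FIRST(β)\{ε} to FOLLOW(B); if β nullable, add FOLLOW(A).
FOLLOW(S) = {$}


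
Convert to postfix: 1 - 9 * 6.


* has higher precedence, evaluate 9*6 first
Postfix: 1 9 6 * -


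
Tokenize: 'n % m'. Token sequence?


Scan left to right, longest-match per lexeme
Tokens: ID(n), OP(%), ID(m)


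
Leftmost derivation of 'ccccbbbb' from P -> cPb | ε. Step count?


Derivation: P => cPb => ccPbb => cccPbbb => ccccPbbbb => ccccbbbb
Steps: 5


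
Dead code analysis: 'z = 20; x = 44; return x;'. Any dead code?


z is assigned but never read
Dead: 'z = 20'


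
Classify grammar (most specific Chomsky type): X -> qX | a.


Right-linear: every RHS is a terminal or a terminal followed by one nonterminal
Classification: Type 3 (Regular)


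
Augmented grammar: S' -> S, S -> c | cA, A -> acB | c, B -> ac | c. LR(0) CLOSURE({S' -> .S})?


Start: S' -> .S
For each item with dot before a nonterminal B, add B -> .γ for every B-production
Closure: [S' -> .S, S -> .c, S -> .cA]


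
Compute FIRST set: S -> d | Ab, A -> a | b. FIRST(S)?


Per alternative of S: FIRST(d) = {d}; FIRST(Ab) = {a, b}
FIRST(S) = {a, b, d}


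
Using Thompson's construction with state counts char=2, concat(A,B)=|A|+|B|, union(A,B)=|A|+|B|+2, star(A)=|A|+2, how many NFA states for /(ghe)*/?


Syntax tree has 3 char leaf(s), 0 union(s), 1 star(s)
chars contribute 3×2 = 6; each union adds +2; each star adds +2
Total: 6 + 0 + 2 = 8 states


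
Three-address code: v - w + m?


Break into single-operator statements:
t1 = v - w
t2 = t1 + m


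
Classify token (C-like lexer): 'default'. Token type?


Pattern: reserved word
Type: KEYWORD


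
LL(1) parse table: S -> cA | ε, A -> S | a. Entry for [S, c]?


For [S, c]: 'c' ∈ FIRST(cA)
Entry: S -> cA


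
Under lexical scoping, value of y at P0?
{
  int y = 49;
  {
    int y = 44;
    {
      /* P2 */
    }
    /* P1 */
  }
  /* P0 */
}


y declared in the same block as P0
y = 49


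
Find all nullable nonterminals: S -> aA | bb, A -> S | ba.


A nonterminal is nullable iff some alternative derives ε (directly, or every symbol in it is nullable)
Nullable: {}


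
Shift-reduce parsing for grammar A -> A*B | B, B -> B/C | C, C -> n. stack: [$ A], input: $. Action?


start symbol A on stack, input exhausted
Action: accept


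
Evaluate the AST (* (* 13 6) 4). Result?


Evaluate inner: (* 13 6) = 78
Evaluate root: (* 78 4) = 312
Result: 312


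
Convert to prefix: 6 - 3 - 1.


left-to-right (same/higher precedence on left): tree is (- (- 6 3) 1)
Prefix: - - 6 3 1


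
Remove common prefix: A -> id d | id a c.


Common prefix: 'id'
Factored: A -> id A', A' -> d | a c


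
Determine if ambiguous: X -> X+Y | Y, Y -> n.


precedence layered via separate nonterminal Y: deterministic
Unambiguous


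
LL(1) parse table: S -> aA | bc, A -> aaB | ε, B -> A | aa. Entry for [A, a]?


For [A, a]: 'a' ∈ FIRST(aaB)
Entry: A -> aaB


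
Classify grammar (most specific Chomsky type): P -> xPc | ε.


Single nonterminal LHS, but x^n c^n is not regular
Classification: Type 2 (Context-Free)


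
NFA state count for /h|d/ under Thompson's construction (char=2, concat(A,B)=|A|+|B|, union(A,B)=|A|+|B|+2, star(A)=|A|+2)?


Syntax tree has 2 char leaf(s), 1 union(s), 0 star(s)
chars contribute 2×2 = 4; each union adds +2; each star adds +2
Total: 4 + 2 + 0 = 6 states


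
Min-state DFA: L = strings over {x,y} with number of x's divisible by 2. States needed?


Track (count of x) mod 2: states 0..1, accept at 0
Minimal DFA: 2 states


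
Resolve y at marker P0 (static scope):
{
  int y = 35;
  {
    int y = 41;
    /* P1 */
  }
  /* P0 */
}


y declared in the same block as P0
y = 35


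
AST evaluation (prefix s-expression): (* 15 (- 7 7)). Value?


Evaluate inner: (- 7 7) = 0
Evaluate root: (* 15 0) = 0
Result: 0


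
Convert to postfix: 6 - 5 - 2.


Left to right (same or higher precedence on left)
Postfix: 6 5 - 2 -


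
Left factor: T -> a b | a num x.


Common prefix: 'a'
Factored: T -> a T', T' -> b | num x


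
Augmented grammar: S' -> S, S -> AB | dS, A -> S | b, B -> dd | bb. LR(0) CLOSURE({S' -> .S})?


Start: S' -> .S
For each item with dot before a nonterminal B, add B -> .γ for every B-production
Closure: [S' -> .S, S -> .AB, S -> .dS, A -> .S, A -> .b]


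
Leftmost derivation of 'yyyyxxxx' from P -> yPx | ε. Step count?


Derivation: P => yPx => yyPxx => yyyPxxx => yyyyPxxxx => yyyyxxxx
Steps: 5


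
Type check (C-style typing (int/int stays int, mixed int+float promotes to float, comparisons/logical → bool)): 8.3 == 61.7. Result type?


Operand types: float == float
Rule: comparison yields bool
Result type: bool


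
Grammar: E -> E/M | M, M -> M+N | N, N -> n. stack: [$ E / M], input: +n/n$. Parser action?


'+' can extend M; shift to build M -> M+N
Action: shift


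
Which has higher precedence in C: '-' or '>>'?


'-' is additive (level 9); '>>' is shift (level 8)
Higher level binds tighter
'-' has higher precedence than '>>'


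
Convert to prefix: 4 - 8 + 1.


left-to-right (same/higher precedence on left): tree is (+ (- 4 8) 1)
Prefix: + - 4 8 1


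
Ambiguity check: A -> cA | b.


right-linear, alternatives start with distinct terminals 'c' vs 'b': unique leftmost derivation
Unambiguous


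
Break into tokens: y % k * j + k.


Scan left to right, longest-match per lexeme
Tokens: ID(y), OP(%), ID(k), OP(*), ID(j), OP(+), ID(k)


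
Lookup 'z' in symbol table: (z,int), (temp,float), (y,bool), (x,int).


Lookup 'z' → type int


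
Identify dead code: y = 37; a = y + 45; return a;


y is read by a's definition; a is returned
No dead code


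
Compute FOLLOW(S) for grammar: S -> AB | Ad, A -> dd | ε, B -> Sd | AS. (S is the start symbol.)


$ ∈ FOLLOW(S). For each A -> αBβ: add FIRST(β)\{ε} to FOLLOW(B); if β nullable, add FOLLOW(A).
FOLLOW(S) = {$, d}


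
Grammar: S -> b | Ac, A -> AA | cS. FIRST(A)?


Per alternative of A: FIRST(AA) = {c}; FIRST(cS) = {c}
FIRST(A) = {c}


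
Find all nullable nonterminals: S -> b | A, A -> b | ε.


A nonterminal is nullable iff some alternative derives ε (directly, or every symbol in it is nullable)
Nullable: {A, S}


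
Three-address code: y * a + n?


Break into single-operator statements:
t1 = y * a
t2 = t1 + n


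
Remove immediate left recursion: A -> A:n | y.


Left-recursive alternatives: A:n; non-recursive: y
Introduce A': A -> yA', A' -> :nA' | ε


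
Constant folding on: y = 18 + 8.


18 + 8 = 26 at compile time
Optimized: y = 26


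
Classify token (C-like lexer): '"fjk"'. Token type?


Pattern: double-quoted sequence
Type: STRING_LITERAL


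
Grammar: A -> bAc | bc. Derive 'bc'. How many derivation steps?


Derivation: A => bc
Steps: 1


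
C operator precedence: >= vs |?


'>=' is relational (level 7); '|' is bitwise OR (level 3)
Higher level binds tighter
'>=' has higher precedence than '|'


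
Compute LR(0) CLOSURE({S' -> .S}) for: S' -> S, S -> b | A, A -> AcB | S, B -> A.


Start: S' -> .S
For each item with dot before a nonterminal B, add B -> .γ for every B-production
Closure: [S' -> .S, S -> .b, S -> .A, A -> .AcB, A -> .S]


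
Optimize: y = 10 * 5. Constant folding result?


10 * 5 = 50 at compile time
Optimized: y = 50


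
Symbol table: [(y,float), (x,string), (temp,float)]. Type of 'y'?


Lookup 'y' → type float


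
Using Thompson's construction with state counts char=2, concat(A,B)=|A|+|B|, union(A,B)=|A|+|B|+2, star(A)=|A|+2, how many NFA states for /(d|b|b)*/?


Syntax tree has 3 char leaf(s), 2 union(s), 1 star(s)
chars contribute 3×2 = 6; each union adds +2; each star adds +2
Total: 6 + 4 + 2 = 12 states


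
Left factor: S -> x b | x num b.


Common prefix: 'x'
Factored: S -> x S', S' -> b | num b


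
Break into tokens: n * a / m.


Scan left to right, longest-match per lexeme
Tokens: ID(n), OP(*), ID(a), OP(/), ID(m)


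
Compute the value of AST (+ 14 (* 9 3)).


Evaluate inner: (* 9 3) = 27
Evaluate root: (+ 14 27) = 41
Result: 41


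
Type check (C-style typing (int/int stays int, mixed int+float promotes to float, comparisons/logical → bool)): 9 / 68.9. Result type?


Operand types: int / float
Rule: mixed int/float promotes to float; int/int stays int
Result type: float


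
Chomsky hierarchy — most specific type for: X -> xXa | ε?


Single nonterminal LHS, but x^n a^n is not regular
Classification: Type 2 (Context-Free)


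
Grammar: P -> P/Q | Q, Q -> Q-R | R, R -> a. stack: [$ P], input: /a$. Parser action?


shift '/' to continue P -> P/Q
Action: shift


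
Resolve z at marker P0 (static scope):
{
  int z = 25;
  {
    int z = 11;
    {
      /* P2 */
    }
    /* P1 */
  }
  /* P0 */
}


z declared in the same block as P0
z = 25


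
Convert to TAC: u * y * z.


Break into single-operator statements:
t1 = u * y
t2 = t1 * z


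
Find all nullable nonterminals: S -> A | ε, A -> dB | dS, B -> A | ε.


A nonterminal is nullable iff some alternative derives ε (directly, or every symbol in it is nullable)
Nullable: {B, S}


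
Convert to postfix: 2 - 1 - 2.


Left to right (same or higher precedence on left)
Postfix: 2 1 - 2 -


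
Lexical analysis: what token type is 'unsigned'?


Pattern: reserved word
Type: KEYWORD


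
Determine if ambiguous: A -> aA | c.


right-linear, alternatives start with distinct terminals 'a' vs 'c': unique leftmost derivation
Unambiguous


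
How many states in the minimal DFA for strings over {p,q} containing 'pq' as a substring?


KMP-style automaton: 2 progress states + 1 absorbing accept = 3
Minimal DFA: 3 states


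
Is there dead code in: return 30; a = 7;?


statement follows a return and is unreachable
Dead: 'a = 7'


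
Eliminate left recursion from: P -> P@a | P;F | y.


Left-recursive alternatives: P@a, P;F; non-recursive: y
Introduce P': P -> yP', P' -> @aP' | ;FP' | ε


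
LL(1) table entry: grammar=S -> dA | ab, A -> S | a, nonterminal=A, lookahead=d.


For [A, d]: 'd' ∈ FIRST(S)
Entry: A -> S


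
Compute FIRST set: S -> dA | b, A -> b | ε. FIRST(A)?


Per alternative of A: FIRST(b) = {b}; FIRST(ε) = {ε}
FIRST(A) = {b, ε}


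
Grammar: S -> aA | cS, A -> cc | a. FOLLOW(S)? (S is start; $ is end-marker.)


$ ∈ FOLLOW(S). For each A -> αBβ: add FIRST(β)\{ε} to FOLLOW(B); if β nullable, add FOLLOW(A).
FOLLOW(S) = {$}


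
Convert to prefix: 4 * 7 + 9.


left-to-right (same/higher precedence on left): tree is (+ (* 4 7) 9)
Prefix: + * 4 7 9


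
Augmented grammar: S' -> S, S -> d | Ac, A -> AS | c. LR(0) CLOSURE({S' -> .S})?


Start: S' -> .S
For each item with dot before a nonterminal B, add B -> .γ for every B-production
Closure: [S' -> .S, S -> .d, S -> .Ac, A -> .AS, A -> .c]


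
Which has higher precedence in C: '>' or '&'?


'>' is relational (level 7); '&' is bitwise AND (level 5)
Higher level binds tighter
'>' has higher precedence than '&'


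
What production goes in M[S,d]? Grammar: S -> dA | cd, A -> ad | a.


For [S, d]: 'd' ∈ FIRST(dA)
Entry: S -> dA


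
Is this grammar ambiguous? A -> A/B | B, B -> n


precedence layered via separate nonterminal B: deterministic
Unambiguous


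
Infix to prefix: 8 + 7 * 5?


'*' binds tighter: tree is (+ 8 (* 7 5))
Prefix: + 8 * 7 5


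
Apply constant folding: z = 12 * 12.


12 * 12 = 144 at compile time
Optimized: z = 144


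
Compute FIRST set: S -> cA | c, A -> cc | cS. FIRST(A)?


Per alternative of A: FIRST(cc) = {c}; FIRST(cS) = {c}
FIRST(A) = {c}


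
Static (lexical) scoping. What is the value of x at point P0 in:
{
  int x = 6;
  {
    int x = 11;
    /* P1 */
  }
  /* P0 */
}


x declared in the same block as P0
x = 6


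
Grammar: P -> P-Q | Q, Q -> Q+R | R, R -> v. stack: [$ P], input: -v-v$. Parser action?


shift '-' to continue P -> P-Q
Action: shift


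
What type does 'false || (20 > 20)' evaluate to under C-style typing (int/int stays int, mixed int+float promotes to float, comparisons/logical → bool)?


Operand types: bool || bool
Rule: logical operators take bool operands and yield bool
Result type: bool


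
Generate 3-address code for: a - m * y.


Break into single-operator statements:
t1 = m * y
t2 = a - t1


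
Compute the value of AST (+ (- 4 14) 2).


Evaluate inner: (- 4 14) = -10
Evaluate root: (+ -10 2) = -8
Result: -8


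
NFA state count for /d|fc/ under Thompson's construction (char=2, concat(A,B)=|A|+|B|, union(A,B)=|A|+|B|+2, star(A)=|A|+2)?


Syntax tree has 3 char leaf(s), 1 union(s), 0 star(s)
chars contribute 3×2 = 6; each union adds +2; each star adds +2
Total: 6 + 2 + 0 = 8 states


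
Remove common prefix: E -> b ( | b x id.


Common prefix: 'b'
Factored: E -> b E', E' -> ( | x id


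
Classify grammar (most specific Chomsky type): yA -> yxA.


LHS has context (more than one symbol) and |LHS| ≤ |RHS|
Classification: Type 1 (Context-Sensitive)


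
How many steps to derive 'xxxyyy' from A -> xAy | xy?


Derivation: A => xAy => xxAyy => xxxyyy
Steps: 3


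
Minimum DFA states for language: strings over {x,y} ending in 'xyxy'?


Track the longest suffix of input matching a prefix of 'xyxy': 5 classes (prefixes of length 0..4)
Minimal DFA: 5 states


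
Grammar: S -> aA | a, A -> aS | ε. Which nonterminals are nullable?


A nonterminal is nullable iff some alternative derives ε (directly, or every symbol in it is nullable)
Nullable: {A}


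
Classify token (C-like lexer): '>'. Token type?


Pattern: operator symbol
Type: OPERATOR


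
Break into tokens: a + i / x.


Scan left to right, longest-match per lexeme
Tokens: ID(a), OP(+), ID(i), OP(/), ID(x)


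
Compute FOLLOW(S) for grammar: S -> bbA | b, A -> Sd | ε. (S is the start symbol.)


$ ∈ FOLLOW(S). For each A -> αBβ: add FIRST(β)\{ε} to FOLLOW(B); if β nullable, add FOLLOW(A).
FOLLOW(S) = {$, d}


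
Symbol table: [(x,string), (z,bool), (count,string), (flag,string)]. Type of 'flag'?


Lookup 'flag' → type string


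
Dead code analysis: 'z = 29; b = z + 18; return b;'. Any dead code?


z is read by b's definition; b is returned
No dead code


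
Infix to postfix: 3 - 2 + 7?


Left to right (same or higher precedence on left)
Postfix: 3 2 - 7 +


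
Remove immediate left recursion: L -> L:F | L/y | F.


Left-recursive alternatives: L:F, L/y; non-recursive: F
Introduce L': L -> FL', L' -> :FL' | /yL' | ε


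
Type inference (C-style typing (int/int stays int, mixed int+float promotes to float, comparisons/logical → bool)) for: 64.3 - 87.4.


Operand types: float - float
Rule: mixed int/float promotes to float; int/int stays int
Result type: float


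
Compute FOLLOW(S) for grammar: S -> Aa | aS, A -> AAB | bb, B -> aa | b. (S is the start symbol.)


$ ∈ FOLLOW(S). For each A -> αBβ: add FIRST(β)\{ε} to FOLLOW(B); if β nullable, add FOLLOW(A).
FOLLOW(S) = {$}


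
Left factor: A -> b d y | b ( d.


Common prefix: 'b'
Factored: A -> b A', A' -> d y | ( d


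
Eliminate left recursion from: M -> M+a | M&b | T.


Left-recursive alternatives: M+a, M&b; non-recursive: T
Introduce M': M -> TM', M' -> +aM' | &bM' | ε


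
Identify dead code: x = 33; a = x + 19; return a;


x is read by a's definition; a is returned
No dead code


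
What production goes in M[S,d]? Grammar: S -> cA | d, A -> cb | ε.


For [S, d]: 'd' ∈ FIRST(d)
Entry: S -> d


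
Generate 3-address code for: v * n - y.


Break into single-operator statements:
t1 = v * n
t2 = t1 - y


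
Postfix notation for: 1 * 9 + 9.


Left to right (same or higher precedence on left)
Postfix: 1 9 * 9 +


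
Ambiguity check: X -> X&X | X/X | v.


'v&v/v' has two parse trees (no precedence encoded between & and /)
Ambiguous


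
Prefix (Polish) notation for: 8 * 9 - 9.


left-to-right (same/higher precedence on left): tree is (- (* 8 9) 9)
Prefix: - * 8 9 9


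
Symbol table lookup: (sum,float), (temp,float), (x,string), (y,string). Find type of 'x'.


Lookup 'x' → type string


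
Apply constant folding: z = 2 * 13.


2 * 13 = 26 at compile time
Optimized: z = 26


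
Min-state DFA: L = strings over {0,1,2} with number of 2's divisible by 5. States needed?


Track (count of 2) mod 5: states 0..4, accept at 0
Minimal DFA: 5 states


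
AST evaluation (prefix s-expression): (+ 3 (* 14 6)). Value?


Evaluate inner: (* 14 6) = 84
Evaluate root: (+ 3 84) = 87
Result: 87


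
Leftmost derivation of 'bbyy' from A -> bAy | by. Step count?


Derivation: A => bAy => bbyy
Steps: 2


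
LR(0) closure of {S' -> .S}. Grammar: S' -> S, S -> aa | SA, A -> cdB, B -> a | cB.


Start: S' -> .S
For each item with dot before a nonterminal B, add B -> .γ for every B-production
Closure: [S' -> .S, S -> .aa, S -> .SA]


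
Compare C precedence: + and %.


'%' is multiplicative (level 10); '+' is additive (level 9)
Higher level binds tighter
'%' has higher precedence than '+'


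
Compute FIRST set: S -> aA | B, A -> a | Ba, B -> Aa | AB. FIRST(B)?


Per alternative of B: FIRST(Aa) = {a}; FIRST(AB) = {a}
FIRST(B) = {a}


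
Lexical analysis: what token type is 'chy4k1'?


Pattern: letter/underscore followed by alphanumerics, not a keyword
Type: IDENTIFIER


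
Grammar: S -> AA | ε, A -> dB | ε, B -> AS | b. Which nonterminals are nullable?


A nonterminal is nullable iff some alternative derives ε (directly, or every symbol in it is nullable)
Nullable: {A, B, S}


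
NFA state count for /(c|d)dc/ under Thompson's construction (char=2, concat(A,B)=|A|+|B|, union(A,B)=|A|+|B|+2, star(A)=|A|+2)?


Syntax tree has 4 char leaf(s), 1 union(s), 0 star(s)
chars contribute 4×2 = 8; each union adds +2; each star adds +2
Total: 8 + 2 + 0 = 10 states


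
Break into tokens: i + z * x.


Scan left to right, longest-match per lexeme
Tokens: ID(i), OP(+), ID(z), OP(*), ID(x)


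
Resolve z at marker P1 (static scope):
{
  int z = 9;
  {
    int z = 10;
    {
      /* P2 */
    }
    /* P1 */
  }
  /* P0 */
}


z declared in the same block as P1
z = 10


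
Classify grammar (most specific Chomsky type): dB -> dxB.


LHS has context (more than one symbol) and |LHS| ≤ |RHS|
Classification: Type 1 (Context-Sensitive)


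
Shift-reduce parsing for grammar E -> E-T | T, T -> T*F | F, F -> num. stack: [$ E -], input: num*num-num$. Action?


no handle ('E-' is not any RHS); shift 'num'
Action: shift


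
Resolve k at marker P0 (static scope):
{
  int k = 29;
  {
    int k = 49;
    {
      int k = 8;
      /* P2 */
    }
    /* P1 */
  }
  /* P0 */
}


k declared in the same block as P0
k = 29


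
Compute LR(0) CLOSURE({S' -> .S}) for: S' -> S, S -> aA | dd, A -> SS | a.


Start: S' -> .S
For each item with dot before a nonterminal B, add B -> .γ for every B-production
Closure: [S' -> .S, S -> .aA, S -> .dd]


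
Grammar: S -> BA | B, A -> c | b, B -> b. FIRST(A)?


Per alternative of A: FIRST(c) = {c}; FIRST(b) = {b}
FIRST(A) = {b, c}


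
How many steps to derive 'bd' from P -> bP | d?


Derivation: P => bP => bd
Steps: 2


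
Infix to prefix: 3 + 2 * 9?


'*' binds tighter: tree is (+ 3 (* 2 9))
Prefix: + 3 * 2 9


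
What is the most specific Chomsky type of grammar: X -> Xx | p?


Left-linear: every RHS is a terminal or one nonterminal followed by a terminal
Classification: Type 3 (Regular)


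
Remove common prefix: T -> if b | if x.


Common prefix: 'if'
Factored: T -> if T', T' -> b | x


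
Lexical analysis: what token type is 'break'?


Pattern: reserved word
Type: KEYWORD


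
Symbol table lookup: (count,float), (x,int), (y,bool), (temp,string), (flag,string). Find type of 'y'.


Lookup 'y' → type bool


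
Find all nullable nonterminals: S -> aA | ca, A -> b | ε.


A nonterminal is nullable iff some alternative derives ε (directly, or every symbol in it is nullable)
Nullable: {A}


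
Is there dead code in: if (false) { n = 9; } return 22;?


condition is constant false, so the whole block is unreachable
Dead: 'if (false) { n = 9; }'


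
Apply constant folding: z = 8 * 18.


8 * 18 = 144 at compile time
Optimized: z = 144


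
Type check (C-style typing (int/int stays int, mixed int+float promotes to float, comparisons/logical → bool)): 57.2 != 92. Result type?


Operand types: float != int
Rule: comparison yields bool
Result type: bool


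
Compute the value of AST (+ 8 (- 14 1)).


Evaluate inner: (- 14 1) = 13
Evaluate root: (+ 8 13) = 21
Result: 21


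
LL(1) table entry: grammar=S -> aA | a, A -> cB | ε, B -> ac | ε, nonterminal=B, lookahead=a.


For [B, a]: 'a' ∈ FIRST(ac)
Entry: B -> ac


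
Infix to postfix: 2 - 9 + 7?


Left to right (same or higher precedence on left)
Postfix: 2 9 - 7 +


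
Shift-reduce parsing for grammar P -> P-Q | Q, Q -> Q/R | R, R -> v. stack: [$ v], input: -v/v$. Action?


'v' on top is the handle for R -> v
Action: reduce (R -> v)


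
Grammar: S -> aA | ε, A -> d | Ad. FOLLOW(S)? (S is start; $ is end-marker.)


$ ∈ FOLLOW(S). For each A -> αBβ: add FIRST(β)\{ε} to FOLLOW(B); if β nullable, add FOLLOW(A).
FOLLOW(S) = {$}


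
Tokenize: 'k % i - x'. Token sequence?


Scan left to right, longest-match per lexeme
Tokens: ID(k), OP(%), ID(i), OP(-), ID(x)


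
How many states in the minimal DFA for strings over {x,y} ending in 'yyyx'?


Track the longest suffix of input matching a prefix of 'yyyx': 5 classes (prefixes of length 0..4)
Minimal DFA: 5 states


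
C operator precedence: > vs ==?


'>' is relational (level 7); '==' is equality (level 6)
Higher level binds tighter
'>' has higher precedence than '=='


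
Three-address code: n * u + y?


Break into single-operator statements:
t1 = n * u
t2 = t1 + y


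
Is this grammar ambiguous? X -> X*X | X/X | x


'x*x/x' has two parse trees (no precedence encoded between * and /)
Ambiguous


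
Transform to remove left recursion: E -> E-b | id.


Left-recursive alternatives: E-b; non-recursive: id
Introduce E': E -> idE', E' -> -bE' | ε


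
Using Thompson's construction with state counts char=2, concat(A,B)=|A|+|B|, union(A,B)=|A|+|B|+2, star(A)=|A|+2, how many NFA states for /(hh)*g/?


Syntax tree has 3 char leaf(s), 0 union(s), 1 star(s)
chars contribute 3×2 = 6; each union adds +2; each star adds +2
Total: 6 + 0 + 2 = 8 states


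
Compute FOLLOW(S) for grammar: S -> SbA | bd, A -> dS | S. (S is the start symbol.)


$ ∈ FOLLOW(S). For each A -> αBβ: add FIRST(β)\{ε} to FOLLOW(B); if β nullable, add FOLLOW(A).
FOLLOW(S) = {$, b}


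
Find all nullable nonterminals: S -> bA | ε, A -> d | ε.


A nonterminal is nullable iff some alternative derives ε (directly, or every symbol in it is nullable)
Nullable: {A, S}


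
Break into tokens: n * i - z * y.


Scan left to right, longest-match per lexeme
Tokens: ID(n), OP(*), ID(i), OP(-), ID(z), OP(*), ID(y)


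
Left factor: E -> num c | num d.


Common prefix: 'num'
Factored: E -> num E', E' -> c | d


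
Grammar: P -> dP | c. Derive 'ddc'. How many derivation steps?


Derivation: P => dP => ddP => ddc
Steps: 3


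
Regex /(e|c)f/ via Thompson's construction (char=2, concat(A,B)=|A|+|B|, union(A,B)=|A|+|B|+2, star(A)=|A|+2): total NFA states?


Syntax tree has 3 char leaf(s), 1 union(s), 0 star(s)
chars contribute 3×2 = 6; each union adds +2; each star adds +2
Total: 6 + 2 + 0 = 8 states


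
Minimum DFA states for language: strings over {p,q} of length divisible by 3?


Track length mod 3: states 0..2, accept at 0
Minimal DFA: 3 states


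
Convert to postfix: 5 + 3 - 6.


Left to right (same or higher precedence on left)
Postfix: 5 3 + 6 -


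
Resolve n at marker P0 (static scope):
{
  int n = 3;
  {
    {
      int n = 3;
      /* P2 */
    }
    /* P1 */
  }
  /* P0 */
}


n declared in the same block as P0
n = 3


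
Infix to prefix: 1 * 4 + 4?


left-to-right (same/higher precedence on left): tree is (+ (* 1 4) 4)
Prefix: + * 1 4 4


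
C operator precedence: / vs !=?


'/' is multiplicative (level 10); '!=' is equality (level 6)
Higher level binds tighter
'/' has higher precedence than '!='


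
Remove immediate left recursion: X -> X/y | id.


Left-recursive alternatives: X/y; non-recursive: id
Introduce X': X -> idX', X' -> /yX' | ε


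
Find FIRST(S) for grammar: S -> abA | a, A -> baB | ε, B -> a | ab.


Per alternative of S: FIRST(abA) = {a}; FIRST(a) = {a}
FIRST(S) = {a}


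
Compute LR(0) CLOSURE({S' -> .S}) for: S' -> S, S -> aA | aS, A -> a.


Start: S' -> .S
For each item with dot before a nonterminal B, add B -> .γ for every B-production
Closure: [S' -> .S, S -> .aA, S -> .aS]


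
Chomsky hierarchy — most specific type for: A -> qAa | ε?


Single nonterminal LHS, but q^n a^n is not regular
Classification: Type 2 (Context-Free)


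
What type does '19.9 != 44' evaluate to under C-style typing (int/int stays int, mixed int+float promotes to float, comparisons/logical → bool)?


Operand types: float != int
Rule: comparison yields bool
Result type: bool


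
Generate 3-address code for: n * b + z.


Break into single-operator statements:
t1 = n * b
t2 = t1 + z


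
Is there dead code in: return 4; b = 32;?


statement follows a return and is unreachable
Dead: 'b = 32'


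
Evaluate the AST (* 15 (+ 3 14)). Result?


Evaluate inner: (+ 3 14) = 17
Evaluate root: (* 15 17) = 255
Result: 255


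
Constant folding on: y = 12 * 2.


12 * 2 = 24 at compile time
Optimized: y = 24


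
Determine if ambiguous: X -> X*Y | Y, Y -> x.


precedence layered via separate nonterminal Y: deterministic
Unambiguous


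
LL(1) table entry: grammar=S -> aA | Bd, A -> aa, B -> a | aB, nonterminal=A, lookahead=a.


For [A, a]: 'a' ∈ FIRST(aa)
Entry: A -> aa


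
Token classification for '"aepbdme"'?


Pattern: double-quoted sequence
Type: STRING_LITERAL


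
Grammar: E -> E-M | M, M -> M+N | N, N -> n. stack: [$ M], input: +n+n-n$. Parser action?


shift '+' to continue M -> M+N
Action: shift


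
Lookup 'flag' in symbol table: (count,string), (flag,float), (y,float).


Lookup 'flag' → type float


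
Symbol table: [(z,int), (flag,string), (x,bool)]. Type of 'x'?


Lookup 'x' → type bool


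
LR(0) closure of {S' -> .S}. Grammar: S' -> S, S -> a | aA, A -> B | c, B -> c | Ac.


Start: S' -> .S
For each item with dot before a nonterminal B, add B -> .γ for every B-production
Closure: [S' -> .S, S -> .a, S -> .aA]


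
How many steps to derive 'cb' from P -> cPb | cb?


Derivation: P => cb
Steps: 1


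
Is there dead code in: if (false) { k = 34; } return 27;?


condition is constant false, so the whole block is unreachable
Dead: 'if (false) { k = 34; }'


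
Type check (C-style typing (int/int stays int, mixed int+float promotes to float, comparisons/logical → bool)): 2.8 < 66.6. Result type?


Operand types: float < float
Rule: comparison yields bool
Result type: bool


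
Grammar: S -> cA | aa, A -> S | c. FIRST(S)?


Per alternative of S: FIRST(cA) = {c}; FIRST(aa) = {a}
FIRST(S) = {a, c}


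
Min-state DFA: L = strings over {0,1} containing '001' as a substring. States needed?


KMP-style automaton: 3 progress states + 1 absorbing accept = 4
Minimal DFA: 4 states


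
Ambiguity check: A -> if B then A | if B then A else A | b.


dangling else: 'if B then if B then b else b' parses two ways
Ambiguous


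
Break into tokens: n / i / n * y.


Scan left to right, longest-match per lexeme
Tokens: ID(n), OP(/), ID(i), OP(/), ID(n), OP(*), ID(y)


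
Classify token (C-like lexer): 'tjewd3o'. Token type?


Pattern: letter/underscore followed by alphanumerics, not a keyword
Type: IDENTIFIER


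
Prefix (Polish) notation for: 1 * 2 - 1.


left-to-right (same/higher precedence on left): tree is (- (* 1 2) 1)
Prefix: - * 1 2 1


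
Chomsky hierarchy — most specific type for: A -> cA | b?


Right-linear: every RHS is a terminal or a terminal followed by one nonterminal
Classification: Type 3 (Regular)


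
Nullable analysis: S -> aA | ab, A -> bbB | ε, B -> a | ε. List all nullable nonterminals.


A nonterminal is nullable iff some alternative derives ε (directly, or every symbol in it is nullable)
Nullable: {A, B}


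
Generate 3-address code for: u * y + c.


Break into single-operator statements:
t1 = u * y
t2 = t1 + c


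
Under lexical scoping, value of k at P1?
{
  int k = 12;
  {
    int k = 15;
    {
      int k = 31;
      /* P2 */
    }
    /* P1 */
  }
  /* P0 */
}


k declared in the same block as P1
k = 15


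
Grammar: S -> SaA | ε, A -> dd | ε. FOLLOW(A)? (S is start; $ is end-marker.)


$ ∈ FOLLOW(S). For each A -> αBβ: add FIRST(β)\{ε} to FOLLOW(B); if β nullable, add FOLLOW(A).
FOLLOW(A) = {$, a}


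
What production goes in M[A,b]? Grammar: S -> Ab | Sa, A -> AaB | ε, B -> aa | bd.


For [A, b]: ε is nullable and 'b' ∈ FOLLOW(A)
Entry: A -> ε


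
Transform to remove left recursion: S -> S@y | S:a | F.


Left-recursive alternatives: S@y, S:a; non-recursive: F
Introduce S': S -> FS', S' -> @yS' | :aS' | ε


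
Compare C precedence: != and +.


'+' is additive (level 9); '!=' is equality (level 6)
Higher level binds tighter
'+' has higher precedence than '!='


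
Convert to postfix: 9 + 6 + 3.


Left to right (same or higher precedence on left)
Postfix: 9 6 + 3 +


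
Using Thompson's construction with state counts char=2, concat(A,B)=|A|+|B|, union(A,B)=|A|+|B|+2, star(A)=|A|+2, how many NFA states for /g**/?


Syntax tree has 1 char leaf(s), 0 union(s), 2 star(s)
chars contribute 1×2 = 2; each union adds +2; each star adds +2
Total: 2 + 0 + 4 = 6 states


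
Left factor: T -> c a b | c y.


Common prefix: 'c'
Factored: T -> c T', T' -> a b | y


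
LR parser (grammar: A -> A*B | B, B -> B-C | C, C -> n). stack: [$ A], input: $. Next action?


start symbol A on stack, input exhausted
Action: accept


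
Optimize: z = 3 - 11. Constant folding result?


3 - 11 = -8 at compile time
Optimized: z = -8


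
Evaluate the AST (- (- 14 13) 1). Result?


Evaluate inner: (- 14 13) = 1
Evaluate root: (- 1 1) = 0
Result: 0


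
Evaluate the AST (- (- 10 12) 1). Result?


Evaluate inner: (- 10 12) = -2
Evaluate root: (- -2 1) = -3
Result: -3


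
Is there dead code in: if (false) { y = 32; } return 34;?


condition is constant false, so the whole block is unreachable
Dead: 'if (false) { y = 32; }'


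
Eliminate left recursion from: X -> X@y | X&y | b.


Left-recursive alternatives: X@y, X&y; non-recursive: b
Introduce X': X -> bX', X' -> @yX' | &yX' | ε


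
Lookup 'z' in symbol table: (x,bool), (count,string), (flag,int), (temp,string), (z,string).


Lookup 'z' → type string


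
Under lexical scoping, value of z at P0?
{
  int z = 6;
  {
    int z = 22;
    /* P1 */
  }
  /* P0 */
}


z declared in the same block as P0
z = 6


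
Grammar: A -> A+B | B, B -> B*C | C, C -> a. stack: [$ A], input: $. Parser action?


start symbol A on stack, input exhausted
Action: accept


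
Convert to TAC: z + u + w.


Break into single-operator statements:
t1 = z + u
t2 = t1 + w


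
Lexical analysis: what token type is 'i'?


Pattern: letter/underscore followed by alphanumerics, not a keyword
Type: IDENTIFIER


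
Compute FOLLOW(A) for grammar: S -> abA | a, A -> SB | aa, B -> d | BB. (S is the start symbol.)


$ ∈ FOLLOW(S). For each A -> αBβ: add FIRST(β)\{ε} to FOLLOW(B); if β nullable, add FOLLOW(A).
FOLLOW(A) = {$, d}


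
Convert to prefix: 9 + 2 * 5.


'*' binds tighter: tree is (+ 9 (* 2 5))
Prefix: + 9 * 2 5


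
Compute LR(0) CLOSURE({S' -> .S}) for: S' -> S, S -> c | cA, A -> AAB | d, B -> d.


Start: S' -> .S
For each item with dot before a nonterminal B, add B -> .γ for every B-production
Closure: [S' -> .S, S -> .c, S -> .cA]


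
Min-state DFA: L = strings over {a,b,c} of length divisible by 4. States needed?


Track length mod 4: states 0..3, accept at 0
Minimal DFA: 4 states


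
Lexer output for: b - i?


Scan left to right, longest-match per lexeme
Tokens: ID(b), OP(-), ID(i)


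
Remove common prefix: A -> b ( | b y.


Common prefix: 'b'
Factored: A -> b A', A' -> ( | y


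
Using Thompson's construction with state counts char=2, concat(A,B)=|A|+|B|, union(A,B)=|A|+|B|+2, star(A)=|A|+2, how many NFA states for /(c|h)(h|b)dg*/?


Syntax tree has 6 char leaf(s), 2 union(s), 1 star(s)
chars contribute 6×2 = 12; each union adds +2; each star adds +2
Total: 12 + 4 + 2 = 18 states


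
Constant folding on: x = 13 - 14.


13 - 14 = -1 at compile time
Optimized: x = -1


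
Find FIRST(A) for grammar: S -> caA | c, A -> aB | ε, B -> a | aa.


Per alternative of A: FIRST(aB) = {a}; FIRST(ε) = {ε}
FIRST(A) = {a, ε}


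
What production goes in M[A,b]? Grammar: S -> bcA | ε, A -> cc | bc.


For [A, b]: 'b' ∈ FIRST(bc)
Entry: A -> bc


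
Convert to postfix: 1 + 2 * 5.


* has higher precedence, evaluate 2*5 first
Postfix: 1 2 5 * +


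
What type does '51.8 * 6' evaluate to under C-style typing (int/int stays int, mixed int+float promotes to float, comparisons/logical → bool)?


Operand types: float * int
Rule: mixed int/float promotes to float; int/int stays int
Result type: float


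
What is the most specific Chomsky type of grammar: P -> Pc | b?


Left-linear: every RHS is a terminal or one nonterminal followed by a terminal
Classification: Type 3 (Regular)


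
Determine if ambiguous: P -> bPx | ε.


balanced b^n…x^n: each string has a unique parse
Unambiguous


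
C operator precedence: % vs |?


'%' is multiplicative (level 10); '|' is bitwise OR (level 3)
Higher level binds tighter
'%' has higher precedence than '|'


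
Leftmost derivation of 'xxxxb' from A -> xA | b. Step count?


Derivation: A => xA => xxA => xxxA => xxxxA => xxxxb
Steps: 5


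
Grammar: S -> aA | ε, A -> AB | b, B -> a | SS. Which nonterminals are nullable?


A nonterminal is nullable iff some alternative derives ε (directly, or every symbol in it is nullable)
Nullable: {B, S}


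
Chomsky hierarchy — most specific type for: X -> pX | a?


Right-linear: every RHS is a terminal or a terminal followed by one nonterminal
Classification: Type 3 (Regular)


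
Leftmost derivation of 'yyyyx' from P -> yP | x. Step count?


Derivation: P => yP => yyP => yyyP => yyyyP => yyyyx
Steps: 5


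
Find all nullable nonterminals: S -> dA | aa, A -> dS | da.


A nonterminal is nullable iff some alternative derives ε (directly, or every symbol in it is nullable)
Nullable: {}


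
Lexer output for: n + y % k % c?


Scan left to right, longest-match per lexeme
Tokens: ID(n), OP(+), ID(y), OP(%), ID(k), OP(%), ID(c)


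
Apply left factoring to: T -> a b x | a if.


Common prefix: 'a'
Factored: T -> a T', T' -> b x | if


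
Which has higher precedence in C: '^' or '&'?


'&' is bitwise AND (level 5); '^' is bitwise XOR (level 4)
Higher level binds tighter
'&' has higher precedence than '^'


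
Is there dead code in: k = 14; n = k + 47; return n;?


k is read by n's definition; n is returned
No dead code


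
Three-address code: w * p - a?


Break into single-operator statements:
t1 = w * p
t2 = t1 - a


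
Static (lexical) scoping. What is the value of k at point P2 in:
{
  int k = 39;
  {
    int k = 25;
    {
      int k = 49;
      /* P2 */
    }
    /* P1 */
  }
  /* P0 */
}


k declared in the same block as P2
k = 49


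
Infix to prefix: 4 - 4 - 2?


left-to-right (same/higher precedence on left): tree is (- (- 4 4) 2)
Prefix: - - 4 4 2


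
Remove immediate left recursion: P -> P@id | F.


Left-recursive alternatives: P@id; non-recursive: F
Introduce P': P -> FP', P' -> @idP' | ε


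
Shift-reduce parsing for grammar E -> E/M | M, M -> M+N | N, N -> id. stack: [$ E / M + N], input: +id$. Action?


handle 'M+N' on top
Action: reduce (M -> M+N)


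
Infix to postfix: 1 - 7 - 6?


Left to right (same or higher precedence on left)
Postfix: 1 7 - 6 -


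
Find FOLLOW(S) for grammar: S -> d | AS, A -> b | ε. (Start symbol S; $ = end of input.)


$ ∈ FOLLOW(S). For each A -> αBβ: add FIRST(β)\{ε} to FOLLOW(B); if β nullable, add FOLLOW(A).
FOLLOW(S) = {$}


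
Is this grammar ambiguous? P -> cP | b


right-linear, alternatives start with distinct terminals 'c' vs 'b': unique leftmost derivation
Unambiguous


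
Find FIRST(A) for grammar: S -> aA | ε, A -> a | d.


Per alternative of A: FIRST(a) = {a}; FIRST(d) = {d}
FIRST(A) = {a, d}


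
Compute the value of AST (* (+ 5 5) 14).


Evaluate inner: (+ 5 5) = 10
Evaluate root: (* 10 14) = 140
Result: 140


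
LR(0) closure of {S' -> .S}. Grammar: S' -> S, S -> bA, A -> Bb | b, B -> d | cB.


Start: S' -> .S
For each item with dot before a nonterminal B, add B -> .γ for every B-production
Closure: [S' -> .S, S -> .bA]


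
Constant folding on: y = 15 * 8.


15 * 8 = 120 at compile time
Optimized: y = 120


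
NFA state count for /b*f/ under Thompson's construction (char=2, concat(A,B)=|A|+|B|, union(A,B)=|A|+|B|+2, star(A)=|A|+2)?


Syntax tree has 2 char leaf(s), 0 union(s), 1 star(s)
chars contribute 2×2 = 4; each union adds +2; each star adds +2
Total: 4 + 0 + 2 = 6 states


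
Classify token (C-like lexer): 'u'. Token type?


Pattern: letter/underscore followed by alphanumerics, not a keyword
Type: IDENTIFIER


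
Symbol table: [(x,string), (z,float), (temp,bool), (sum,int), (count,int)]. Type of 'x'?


Lookup 'x' → type string


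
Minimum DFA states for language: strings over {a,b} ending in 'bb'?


Track the longest suffix of input matching a prefix of 'bb': 3 classes (prefixes of length 0..2)
Minimal DFA: 3 states
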